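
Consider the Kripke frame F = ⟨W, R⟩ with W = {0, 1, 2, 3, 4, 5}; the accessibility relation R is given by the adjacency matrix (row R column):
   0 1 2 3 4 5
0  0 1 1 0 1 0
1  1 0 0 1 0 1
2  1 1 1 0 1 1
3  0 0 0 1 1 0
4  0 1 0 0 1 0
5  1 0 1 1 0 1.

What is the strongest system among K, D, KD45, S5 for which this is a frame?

D

Serial (axiom D): yes — every world has a successor (e.g. 0 R 1).
Euclidean (axiom 5): no — 0 R 1 and 0 R 2, but not 1 R 2.
Transitive (axiom 4): no — 0 R 1 and 1 R 3, but not 0 R 3.
Reflexive (axiom T): no — 0 is not related to itself.
So F validates K, D; KD45 would additionally require R to be Euclidean and transitive. The strongest is D.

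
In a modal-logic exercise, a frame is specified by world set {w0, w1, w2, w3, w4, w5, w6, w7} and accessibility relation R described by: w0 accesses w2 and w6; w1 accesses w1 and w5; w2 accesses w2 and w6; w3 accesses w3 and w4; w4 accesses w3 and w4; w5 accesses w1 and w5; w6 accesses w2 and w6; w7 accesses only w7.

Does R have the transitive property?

Transitive: yes — every two-step R-path is closed by a direct edge.

Yes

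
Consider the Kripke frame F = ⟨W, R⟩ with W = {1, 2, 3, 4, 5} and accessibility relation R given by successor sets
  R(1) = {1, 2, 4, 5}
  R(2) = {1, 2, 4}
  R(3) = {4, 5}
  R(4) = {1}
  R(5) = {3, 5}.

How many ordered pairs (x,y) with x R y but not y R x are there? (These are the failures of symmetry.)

Enumerating: (1,5), (2,4), (3,4).

3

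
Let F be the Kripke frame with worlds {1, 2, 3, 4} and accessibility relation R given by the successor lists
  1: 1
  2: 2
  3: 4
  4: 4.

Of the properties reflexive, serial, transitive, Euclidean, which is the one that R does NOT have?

Reflexive: no — 3 is not related to itself.
Serial: yes — every world has a successor (e.g. 1 R 1).
Transitive: yes — every two-step R-path is closed by a direct edge.
Euclidean: yes — any two successors of a common world are R-related.
Only reflexive fails.

reflexive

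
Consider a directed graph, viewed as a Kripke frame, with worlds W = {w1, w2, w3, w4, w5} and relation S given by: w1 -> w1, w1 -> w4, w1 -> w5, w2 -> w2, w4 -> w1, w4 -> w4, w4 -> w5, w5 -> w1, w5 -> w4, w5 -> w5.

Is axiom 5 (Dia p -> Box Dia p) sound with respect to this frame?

Axiom 5 corresponds to the accessibility relation being Euclidean.
Euclidean: yes — any two successors of a common world are S-related.

Yes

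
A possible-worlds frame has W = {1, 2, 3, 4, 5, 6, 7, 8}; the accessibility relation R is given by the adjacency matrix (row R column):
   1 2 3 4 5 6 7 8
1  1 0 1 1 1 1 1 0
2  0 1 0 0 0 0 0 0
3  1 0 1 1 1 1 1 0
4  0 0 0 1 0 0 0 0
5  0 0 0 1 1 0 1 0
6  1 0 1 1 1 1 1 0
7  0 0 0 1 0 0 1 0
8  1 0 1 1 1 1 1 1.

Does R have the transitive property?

Transitive: yes — every two-step R-path is closed by a direct edge.

Yes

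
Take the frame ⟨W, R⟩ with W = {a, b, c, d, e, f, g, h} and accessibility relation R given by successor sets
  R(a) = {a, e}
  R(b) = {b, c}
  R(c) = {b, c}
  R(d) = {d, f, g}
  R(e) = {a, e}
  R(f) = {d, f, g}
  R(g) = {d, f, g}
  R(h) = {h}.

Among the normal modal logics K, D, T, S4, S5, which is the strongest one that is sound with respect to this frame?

Serial (axiom D): yes — every world has a successor (e.g. a R a).
Reflexive (axiom T): yes — every world is R-related to itself.
Transitive (axiom 4): yes — every two-step R-path is closed by a direct edge.
Euclidean (axiom 5): yes — any two successors of a common world are R-related.
So F validates K, D, T, S4, S5. The strongest is S5.

S5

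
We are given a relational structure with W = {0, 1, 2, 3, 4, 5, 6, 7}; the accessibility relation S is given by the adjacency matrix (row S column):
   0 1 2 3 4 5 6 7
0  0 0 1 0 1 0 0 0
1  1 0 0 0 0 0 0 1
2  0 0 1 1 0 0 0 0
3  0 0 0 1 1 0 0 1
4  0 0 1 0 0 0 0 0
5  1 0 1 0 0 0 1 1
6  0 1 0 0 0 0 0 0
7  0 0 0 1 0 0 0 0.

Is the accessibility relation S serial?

Serial: yes — every world has a successor (e.g. 0 S 2).

Yes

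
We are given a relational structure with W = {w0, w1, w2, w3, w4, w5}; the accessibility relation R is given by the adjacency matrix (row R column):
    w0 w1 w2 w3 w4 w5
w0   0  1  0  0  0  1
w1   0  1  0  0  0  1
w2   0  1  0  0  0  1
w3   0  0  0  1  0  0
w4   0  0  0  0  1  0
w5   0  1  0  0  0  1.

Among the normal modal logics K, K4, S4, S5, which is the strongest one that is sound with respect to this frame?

K4

Transitive (axiom 4): yes — every two-step R-path is closed by a direct edge.
Reflexive (axiom T): no — w0 is not related to itself.
Euclidean (axiom 5): yes — any two successors of a common world are R-related.
So F validates K, K4; S4 would additionally require R to be reflexive. The strongest is K4.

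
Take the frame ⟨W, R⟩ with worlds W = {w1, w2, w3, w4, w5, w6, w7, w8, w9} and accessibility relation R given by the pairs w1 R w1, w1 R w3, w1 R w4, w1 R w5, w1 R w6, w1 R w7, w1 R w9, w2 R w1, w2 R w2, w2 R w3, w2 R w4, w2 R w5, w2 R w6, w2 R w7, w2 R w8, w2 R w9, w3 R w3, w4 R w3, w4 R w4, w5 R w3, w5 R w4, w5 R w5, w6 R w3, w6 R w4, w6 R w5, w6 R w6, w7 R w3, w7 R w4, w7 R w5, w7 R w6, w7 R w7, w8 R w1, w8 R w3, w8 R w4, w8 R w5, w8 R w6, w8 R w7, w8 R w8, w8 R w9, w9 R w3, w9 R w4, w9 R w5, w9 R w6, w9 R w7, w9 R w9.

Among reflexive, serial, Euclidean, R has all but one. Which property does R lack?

Euclidean

Reflexive: yes — every world is R-related to itself.
Serial: yes — every world has a successor (e.g. w1 R w1).
Euclidean: no — w1 R w3 and w1 R w4, but not w3 R w4.
Only Euclidean fails.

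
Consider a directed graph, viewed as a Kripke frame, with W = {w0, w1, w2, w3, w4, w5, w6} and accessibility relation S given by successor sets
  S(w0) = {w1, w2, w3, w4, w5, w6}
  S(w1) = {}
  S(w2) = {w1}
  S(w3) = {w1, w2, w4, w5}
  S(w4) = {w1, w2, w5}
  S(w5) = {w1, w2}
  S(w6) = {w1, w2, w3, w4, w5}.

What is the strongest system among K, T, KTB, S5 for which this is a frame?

K

Reflexive (axiom T): no — w0 is not related to itself.
Symmetric (axiom B): no — w0 S w1 but not w1 S w0.
Euclidean (axiom 5): no — w0 S w1 and w0 S w2, but not w1 S w2.
So F validates K; T would additionally require S to be reflexive. The strongest is K.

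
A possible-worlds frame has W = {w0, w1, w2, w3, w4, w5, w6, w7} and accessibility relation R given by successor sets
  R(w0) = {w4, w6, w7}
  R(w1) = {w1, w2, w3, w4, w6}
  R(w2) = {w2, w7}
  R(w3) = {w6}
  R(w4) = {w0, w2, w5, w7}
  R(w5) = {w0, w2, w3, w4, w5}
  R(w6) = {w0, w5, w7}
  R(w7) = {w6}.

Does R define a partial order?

No

Reflexive: no — w0 is not related to itself.
Transitive: no — w0 R w4 and w4 R w2, but not w0 R w2.
Antisymmetric: no — w0 R w4 and w4 R w0 with w0 ≠ w4.
So R is not a partial order.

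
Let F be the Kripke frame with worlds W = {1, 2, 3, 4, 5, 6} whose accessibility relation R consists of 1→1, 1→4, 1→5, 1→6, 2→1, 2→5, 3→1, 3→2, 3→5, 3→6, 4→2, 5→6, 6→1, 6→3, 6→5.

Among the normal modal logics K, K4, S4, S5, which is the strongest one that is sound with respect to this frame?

K

Transitive (axiom 4): no — 1 R 4 and 4 R 2, but not 1 R 2.
Reflexive (axiom T): no — 2 is not related to itself.
Euclidean (axiom 5): no — 1 R 4 and 1 R 5, but not 4 R 5.
So F validates K; K4 would additionally require R to be transitive. The strongest is K.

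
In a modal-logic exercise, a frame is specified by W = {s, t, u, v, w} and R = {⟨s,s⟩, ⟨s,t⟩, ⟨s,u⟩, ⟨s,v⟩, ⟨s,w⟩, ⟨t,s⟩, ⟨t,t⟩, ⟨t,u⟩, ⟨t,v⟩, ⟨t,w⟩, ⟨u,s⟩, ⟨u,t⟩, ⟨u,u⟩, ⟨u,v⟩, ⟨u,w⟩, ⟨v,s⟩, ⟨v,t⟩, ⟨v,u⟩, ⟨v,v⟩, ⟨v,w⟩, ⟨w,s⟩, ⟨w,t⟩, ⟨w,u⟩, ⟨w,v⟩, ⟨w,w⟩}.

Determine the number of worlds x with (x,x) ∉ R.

R is reflexive; there are no such worlds.

0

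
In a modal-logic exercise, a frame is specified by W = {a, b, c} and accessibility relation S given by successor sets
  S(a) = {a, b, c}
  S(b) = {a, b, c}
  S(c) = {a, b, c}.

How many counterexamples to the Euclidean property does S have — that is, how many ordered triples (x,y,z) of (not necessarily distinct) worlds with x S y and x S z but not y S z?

S is Euclidean; there are no such tuples.

0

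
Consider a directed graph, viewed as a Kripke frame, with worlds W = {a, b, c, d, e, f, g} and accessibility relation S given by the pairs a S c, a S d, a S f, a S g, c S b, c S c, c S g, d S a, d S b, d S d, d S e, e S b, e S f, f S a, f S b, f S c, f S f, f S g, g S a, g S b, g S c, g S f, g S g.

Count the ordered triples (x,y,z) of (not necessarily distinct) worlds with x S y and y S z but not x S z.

Enumerating: (a,c,b), (a,d,a), (a,d,b), (a,d,e), (a,f,a), (a,f,b), (a,g,a), (a,g,b), (c,g,a), (c,g,f), (d,a,c), (d,a,f), … and 7 more.
Total: 19.

19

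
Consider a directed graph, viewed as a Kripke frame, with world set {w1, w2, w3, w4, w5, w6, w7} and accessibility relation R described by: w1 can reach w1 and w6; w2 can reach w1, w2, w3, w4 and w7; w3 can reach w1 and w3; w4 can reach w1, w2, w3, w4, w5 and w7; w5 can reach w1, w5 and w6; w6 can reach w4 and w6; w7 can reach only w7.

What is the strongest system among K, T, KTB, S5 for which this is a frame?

T

Reflexive (axiom T): yes — every world is R-related to itself.
Symmetric (axiom B): no — w1 R w6 but not w6 R w1.
Euclidean (axiom 5): no — w2 R w1 and w2 R w3, but not w1 R w3.
So F validates K, T; KTB would additionally require R to be symmetric. The strongest is T.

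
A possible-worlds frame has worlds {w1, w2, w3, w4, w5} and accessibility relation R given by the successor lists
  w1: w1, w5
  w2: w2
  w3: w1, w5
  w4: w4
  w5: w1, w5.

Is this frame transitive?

Yes

Transitive: yes — every two-step R-path is closed by a direct edge.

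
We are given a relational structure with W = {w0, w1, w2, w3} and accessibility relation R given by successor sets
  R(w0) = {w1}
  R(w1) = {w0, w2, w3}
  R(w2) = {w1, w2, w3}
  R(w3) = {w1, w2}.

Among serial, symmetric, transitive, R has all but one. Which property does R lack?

transitive

Serial: yes — every world has a successor (e.g. w0 R w1).
Symmetric: yes — every pair in R has its reverse in R.
Transitive: no — w0 R w1 and w1 R w2, but not w0 R w2.
Only transitive fails.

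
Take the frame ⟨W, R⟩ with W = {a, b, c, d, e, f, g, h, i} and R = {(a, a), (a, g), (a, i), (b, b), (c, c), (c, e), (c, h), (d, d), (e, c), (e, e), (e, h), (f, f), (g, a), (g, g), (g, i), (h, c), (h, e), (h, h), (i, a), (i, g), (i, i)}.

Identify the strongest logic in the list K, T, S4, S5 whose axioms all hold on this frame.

S5

Reflexive (axiom T): yes — every world is R-related to itself.
Transitive (axiom 4): yes — every two-step R-path is closed by a direct edge.
Euclidean (axiom 5): yes — any two successors of a common world are R-related.
So F validates K, T, S4, S5. The strongest is S5.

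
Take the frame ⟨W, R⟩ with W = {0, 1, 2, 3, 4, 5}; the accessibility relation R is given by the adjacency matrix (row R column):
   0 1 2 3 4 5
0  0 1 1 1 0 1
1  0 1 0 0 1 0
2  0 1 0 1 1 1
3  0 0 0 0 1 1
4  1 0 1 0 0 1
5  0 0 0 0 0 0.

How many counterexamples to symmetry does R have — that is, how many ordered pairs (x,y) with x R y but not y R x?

12

Enumerating: (0,1), (0,2), (0,3), (0,5), (1,4), (2,1), (2,3), (2,5), (3,4), (3,5), (4,0), (4,5).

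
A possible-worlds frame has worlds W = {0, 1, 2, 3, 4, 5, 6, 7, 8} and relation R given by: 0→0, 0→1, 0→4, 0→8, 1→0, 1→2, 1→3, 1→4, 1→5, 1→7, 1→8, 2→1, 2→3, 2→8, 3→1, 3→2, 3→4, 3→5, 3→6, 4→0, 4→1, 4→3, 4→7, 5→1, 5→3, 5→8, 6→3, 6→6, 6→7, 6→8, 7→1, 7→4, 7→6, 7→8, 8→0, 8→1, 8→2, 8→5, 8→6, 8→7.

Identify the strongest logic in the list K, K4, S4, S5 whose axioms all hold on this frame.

K

Transitive (axiom 4): no — 0 R 1 and 1 R 2, but not 0 R 2.
Reflexive (axiom T): no — 1 is not related to itself.
Euclidean (axiom 5): no — 0 R 4 and 0 R 8, but not 4 R 8.
So F validates K; K4 would additionally require R to be transitive. The strongest is K.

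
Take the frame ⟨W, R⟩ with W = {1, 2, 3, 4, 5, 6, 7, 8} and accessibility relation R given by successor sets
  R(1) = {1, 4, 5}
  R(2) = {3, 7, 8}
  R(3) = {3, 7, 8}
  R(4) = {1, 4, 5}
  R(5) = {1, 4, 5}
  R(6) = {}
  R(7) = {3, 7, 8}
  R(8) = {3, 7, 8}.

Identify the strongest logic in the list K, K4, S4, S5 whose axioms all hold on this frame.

Transitive (axiom 4): yes — every two-step R-path is closed by a direct edge.
Reflexive (axiom T): no — 2 is not related to itself.
Euclidean (axiom 5): yes — any two successors of a common world are R-related.
So F validates K, K4; S4 would additionally require R to be reflexive. The strongest is K4.

K4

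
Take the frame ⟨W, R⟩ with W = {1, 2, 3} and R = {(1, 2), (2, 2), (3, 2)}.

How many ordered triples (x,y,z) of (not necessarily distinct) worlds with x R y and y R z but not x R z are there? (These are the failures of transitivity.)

0

R is transitive; there are no such tuples.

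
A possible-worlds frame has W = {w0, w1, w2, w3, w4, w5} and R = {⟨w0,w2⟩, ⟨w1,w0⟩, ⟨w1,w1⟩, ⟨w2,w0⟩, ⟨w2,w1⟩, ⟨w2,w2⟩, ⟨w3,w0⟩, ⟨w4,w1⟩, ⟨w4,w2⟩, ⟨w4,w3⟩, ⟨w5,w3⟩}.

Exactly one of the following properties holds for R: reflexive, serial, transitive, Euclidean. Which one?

serial

Reflexive: no — w0 is not related to itself.
Serial: yes — every world has a successor (e.g. w0 R w2).
Transitive: no — w0 R w2 and w2 R w1, but not w0 R w1.
Euclidean: no — w2 R w0 and w2 R w1, but not w0 R w1.
Only serial holds.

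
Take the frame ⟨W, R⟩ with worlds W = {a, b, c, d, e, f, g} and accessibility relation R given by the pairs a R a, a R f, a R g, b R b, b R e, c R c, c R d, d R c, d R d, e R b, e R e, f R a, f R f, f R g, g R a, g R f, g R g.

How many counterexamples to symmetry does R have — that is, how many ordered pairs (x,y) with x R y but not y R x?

0

R is symmetric; there are no such tuples.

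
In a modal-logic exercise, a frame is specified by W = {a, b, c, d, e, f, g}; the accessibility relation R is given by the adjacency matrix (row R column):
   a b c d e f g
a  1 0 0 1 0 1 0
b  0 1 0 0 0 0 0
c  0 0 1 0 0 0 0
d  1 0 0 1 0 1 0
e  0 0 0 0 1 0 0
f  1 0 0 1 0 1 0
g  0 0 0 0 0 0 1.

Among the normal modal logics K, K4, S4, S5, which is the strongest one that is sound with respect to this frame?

Transitive (axiom 4): yes — every two-step R-path is closed by a direct edge.
Reflexive (axiom T): yes — every world is R-related to itself.
Euclidean (axiom 5): yes — any two successors of a common world are R-related.
So F validates K, K4, S4, S5. The strongest is S5.

S5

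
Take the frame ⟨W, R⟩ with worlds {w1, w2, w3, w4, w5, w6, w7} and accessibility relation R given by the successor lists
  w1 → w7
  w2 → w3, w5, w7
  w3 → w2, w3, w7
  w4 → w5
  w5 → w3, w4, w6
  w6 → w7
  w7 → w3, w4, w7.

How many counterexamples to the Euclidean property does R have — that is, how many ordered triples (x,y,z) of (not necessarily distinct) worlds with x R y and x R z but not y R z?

19

Enumerating: (w2,w3,w5), (w2,w5,w5), (w2,w5,w7), (w2,w7,w5), (w3,w2,w2), (w3,w7,w2), (w4,w5,w5), (w5,w3,w4), (w5,w3,w6), (w5,w4,w3), (w5,w4,w4), (w5,w4,w6), … and 7 more.
Total: 19.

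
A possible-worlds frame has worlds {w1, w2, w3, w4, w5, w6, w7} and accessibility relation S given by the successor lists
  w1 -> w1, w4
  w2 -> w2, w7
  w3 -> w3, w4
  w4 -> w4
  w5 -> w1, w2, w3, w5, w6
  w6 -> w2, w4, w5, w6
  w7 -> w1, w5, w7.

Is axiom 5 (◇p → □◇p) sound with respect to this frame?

No

Axiom 5 corresponds to the accessibility relation being Euclidean.
Euclidean: no — w5 S w1 and w5 S w2, but not w1 S w2.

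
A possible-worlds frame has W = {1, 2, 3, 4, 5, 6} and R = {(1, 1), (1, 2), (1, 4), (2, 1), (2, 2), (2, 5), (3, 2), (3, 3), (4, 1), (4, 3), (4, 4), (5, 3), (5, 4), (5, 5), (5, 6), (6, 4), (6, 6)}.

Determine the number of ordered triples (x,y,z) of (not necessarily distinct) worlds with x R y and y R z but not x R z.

14

Enumerating: (1,2,5), (1,4,3), (2,1,4), (2,5,3), (2,5,4), (2,5,6), (3,2,1), (3,2,5), (4,1,2), (4,3,2), (5,3,2), (5,4,1), (6,4,1), (6,4,3).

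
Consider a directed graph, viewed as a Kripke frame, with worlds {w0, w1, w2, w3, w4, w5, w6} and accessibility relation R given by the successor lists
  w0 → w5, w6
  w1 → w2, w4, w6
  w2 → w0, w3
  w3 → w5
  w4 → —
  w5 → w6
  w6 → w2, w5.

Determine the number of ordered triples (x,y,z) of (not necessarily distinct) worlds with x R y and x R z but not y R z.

20

Enumerating: (w0,w5,w5), (w0,w6,w6), (w1,w2,w2), (w1,w2,w4), (w1,w2,w6), (w1,w4,w2), (w1,w4,w4), (w1,w4,w6), (w1,w6,w4), (w1,w6,w6), (w2,w0,w0), (w2,w0,w3), … and 8 more.
Total: 20.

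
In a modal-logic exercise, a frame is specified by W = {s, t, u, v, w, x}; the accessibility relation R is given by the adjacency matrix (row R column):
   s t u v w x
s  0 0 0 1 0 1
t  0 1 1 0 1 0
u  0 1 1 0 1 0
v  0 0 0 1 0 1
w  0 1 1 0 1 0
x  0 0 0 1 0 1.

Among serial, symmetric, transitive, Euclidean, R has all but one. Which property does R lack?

Serial: yes — every world has a successor (e.g. s R v).
Symmetric: no — s R v but not v R s.
Transitive: yes — every two-step R-path is closed by a direct edge.
Euclidean: yes — any two successors of a common world are R-related.
Only symmetric fails.

symmetric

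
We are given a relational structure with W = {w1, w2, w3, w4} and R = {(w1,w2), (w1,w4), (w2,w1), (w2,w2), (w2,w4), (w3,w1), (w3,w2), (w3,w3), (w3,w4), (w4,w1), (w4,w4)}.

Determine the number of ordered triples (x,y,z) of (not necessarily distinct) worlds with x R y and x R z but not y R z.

Enumerating: (w1,w4,w2), (w2,w1,w1), (w2,w4,w2), (w3,w1,w1), (w3,w1,w3), (w3,w2,w3), (w3,w4,w2), (w3,w4,w3), (w4,w1,w1).

9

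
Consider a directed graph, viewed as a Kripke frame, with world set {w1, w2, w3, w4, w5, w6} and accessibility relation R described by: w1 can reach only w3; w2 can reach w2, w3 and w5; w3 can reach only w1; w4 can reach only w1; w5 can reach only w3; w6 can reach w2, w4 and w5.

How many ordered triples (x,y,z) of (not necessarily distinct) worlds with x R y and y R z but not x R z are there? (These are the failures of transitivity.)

Enumerating: (w1,w3,w1), (w2,w3,w1), (w3,w1,w3), (w4,w1,w3), (w5,w3,w1), (w6,w2,w3), (w6,w4,w1), (w6,w5,w3).

8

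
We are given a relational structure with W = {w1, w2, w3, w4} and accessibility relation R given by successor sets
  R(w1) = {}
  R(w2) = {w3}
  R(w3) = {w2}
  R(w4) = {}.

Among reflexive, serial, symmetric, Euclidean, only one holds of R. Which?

Reflexive: no — w1 is not related to itself.
Serial: no — w1 has no R-successor.
Symmetric: yes — every pair in R has its reverse in R.
Euclidean: no — w2 R w3 and w2 R w3, but not w3 R w3.
Only symmetric holds.

symmetric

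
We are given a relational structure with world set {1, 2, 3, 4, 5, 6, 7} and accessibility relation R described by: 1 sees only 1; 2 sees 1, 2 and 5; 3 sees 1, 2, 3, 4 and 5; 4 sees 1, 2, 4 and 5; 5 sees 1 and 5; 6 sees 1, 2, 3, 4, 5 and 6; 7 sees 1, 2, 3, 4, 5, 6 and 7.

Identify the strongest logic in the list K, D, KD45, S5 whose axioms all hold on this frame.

D

Serial (axiom D): yes — every world has a successor (e.g. 1 R 1).
Euclidean (axiom 5): no — 2 R 1 and 2 R 5, but not 1 R 5.
Transitive (axiom 4): yes — every two-step R-path is closed by a direct edge.
Reflexive (axiom T): yes — every world is R-related to itself.
So F validates K, D; KD45 would additionally require R to be Euclidean. The strongest is D.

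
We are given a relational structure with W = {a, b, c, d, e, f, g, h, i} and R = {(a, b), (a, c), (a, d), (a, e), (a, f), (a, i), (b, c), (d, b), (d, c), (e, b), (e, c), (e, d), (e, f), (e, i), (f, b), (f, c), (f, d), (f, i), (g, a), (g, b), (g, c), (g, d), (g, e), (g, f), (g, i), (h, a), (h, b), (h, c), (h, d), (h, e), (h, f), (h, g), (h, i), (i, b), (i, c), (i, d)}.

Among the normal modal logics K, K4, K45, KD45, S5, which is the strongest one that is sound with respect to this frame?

Transitive (axiom 4): yes — every two-step R-path is closed by a direct edge.
Euclidean (axiom 5): no — a R b and a R d, but not b R d.
Serial (axiom D): no — c has no R-successor.
Reflexive (axiom T): no — a is not related to itself.
So F validates K, K4; K45 would additionally require R to be Euclidean. The strongest is K4.

K4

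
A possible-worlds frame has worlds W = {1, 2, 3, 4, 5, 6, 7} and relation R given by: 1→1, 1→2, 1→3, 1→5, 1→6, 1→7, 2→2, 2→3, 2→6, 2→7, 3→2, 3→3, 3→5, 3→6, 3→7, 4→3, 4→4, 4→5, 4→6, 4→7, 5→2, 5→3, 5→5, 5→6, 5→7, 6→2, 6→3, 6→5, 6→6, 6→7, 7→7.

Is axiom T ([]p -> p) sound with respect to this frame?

Yes

The schema T characterises exactly the reflexive frames.
Reflexive: yes — every world is R-related to itself.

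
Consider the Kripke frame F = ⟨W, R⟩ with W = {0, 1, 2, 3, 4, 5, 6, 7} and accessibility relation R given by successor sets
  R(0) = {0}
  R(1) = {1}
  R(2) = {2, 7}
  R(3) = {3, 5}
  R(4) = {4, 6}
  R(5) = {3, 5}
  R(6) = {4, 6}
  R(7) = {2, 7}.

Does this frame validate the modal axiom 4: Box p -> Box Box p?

Yes

The schema 4 characterises exactly the transitive frames.
Transitive: yes — every two-step R-path is closed by a direct edge.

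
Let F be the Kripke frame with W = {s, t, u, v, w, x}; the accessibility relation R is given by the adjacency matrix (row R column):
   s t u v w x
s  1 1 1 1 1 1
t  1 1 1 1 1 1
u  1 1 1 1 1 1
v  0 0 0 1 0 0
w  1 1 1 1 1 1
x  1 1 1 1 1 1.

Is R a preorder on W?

Yes

Reflexive: yes — every world is R-related to itself.
Transitive: yes — every two-step R-path is closed by a direct edge.
So R is a preorder.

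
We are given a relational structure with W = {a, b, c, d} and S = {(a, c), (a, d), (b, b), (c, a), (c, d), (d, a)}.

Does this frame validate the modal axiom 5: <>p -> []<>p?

No

The schema 5 characterises exactly the Euclidean frames.
Euclidean: no — a S d and a S c, but not d S c.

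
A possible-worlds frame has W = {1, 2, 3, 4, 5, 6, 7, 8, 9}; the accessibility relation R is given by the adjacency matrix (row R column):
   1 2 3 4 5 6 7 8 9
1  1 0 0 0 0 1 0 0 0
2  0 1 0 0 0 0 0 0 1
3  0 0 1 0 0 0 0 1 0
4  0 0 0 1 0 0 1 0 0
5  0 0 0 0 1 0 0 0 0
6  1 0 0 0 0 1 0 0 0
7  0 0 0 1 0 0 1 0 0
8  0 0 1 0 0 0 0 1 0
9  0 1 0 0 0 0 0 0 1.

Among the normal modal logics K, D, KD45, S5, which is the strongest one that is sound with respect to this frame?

S5

Serial (axiom D): yes — every world has a successor (e.g. 1 R 1).
Euclidean (axiom 5): yes — any two successors of a common world are R-related.
Transitive (axiom 4): yes — every two-step R-path is closed by a direct edge.
Reflexive (axiom T): yes — every world is R-related to itself.
So F validates K, D, KD45, S5. The strongest is S5.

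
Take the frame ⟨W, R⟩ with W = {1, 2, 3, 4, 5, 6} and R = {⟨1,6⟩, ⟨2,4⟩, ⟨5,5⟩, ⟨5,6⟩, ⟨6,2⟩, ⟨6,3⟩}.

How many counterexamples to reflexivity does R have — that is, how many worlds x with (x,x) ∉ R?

5

Enumerating: 1, 2, 3, 4, 6.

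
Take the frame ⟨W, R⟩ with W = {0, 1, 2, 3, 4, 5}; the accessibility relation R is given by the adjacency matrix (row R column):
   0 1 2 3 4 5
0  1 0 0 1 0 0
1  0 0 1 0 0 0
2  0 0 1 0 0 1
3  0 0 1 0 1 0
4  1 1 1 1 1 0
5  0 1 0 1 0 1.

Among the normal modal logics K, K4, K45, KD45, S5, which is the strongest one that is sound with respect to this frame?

K

Transitive (axiom 4): no — 0 R 3 and 3 R 2, but not 0 R 2.
Euclidean (axiom 5): no — 3 R 2 and 3 R 4, but not 2 R 4.
Serial (axiom D): yes — every world has a successor (e.g. 0 R 0).
Reflexive (axiom T): no — 1 is not related to itself.
So F validates K; K4 would additionally require R to be transitive. The strongest is K.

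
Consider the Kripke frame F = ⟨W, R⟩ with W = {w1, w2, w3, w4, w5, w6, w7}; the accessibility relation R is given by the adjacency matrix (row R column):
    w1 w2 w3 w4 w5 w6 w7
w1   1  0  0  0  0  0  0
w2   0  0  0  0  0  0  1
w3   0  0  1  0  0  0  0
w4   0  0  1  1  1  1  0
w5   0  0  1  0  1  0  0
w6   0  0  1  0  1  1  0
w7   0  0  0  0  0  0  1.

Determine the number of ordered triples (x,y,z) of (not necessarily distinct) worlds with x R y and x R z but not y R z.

10

Enumerating: (w4,w3,w4), (w4,w3,w5), (w4,w3,w6), (w4,w5,w4), (w4,w5,w6), (w4,w6,w4), (w5,w3,w5), (w6,w3,w5), (w6,w3,w6), (w6,w5,w6).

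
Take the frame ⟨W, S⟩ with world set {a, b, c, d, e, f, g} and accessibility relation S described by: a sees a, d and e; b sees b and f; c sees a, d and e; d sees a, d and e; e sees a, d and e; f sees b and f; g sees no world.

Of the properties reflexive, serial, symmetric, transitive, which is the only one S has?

Reflexive: no — c is not related to itself.
Serial: no — g has no S-successor.
Symmetric: no — c S a but not a S c.
Transitive: yes — every two-step S-path is closed by a direct edge.
Only transitive holds.

transitive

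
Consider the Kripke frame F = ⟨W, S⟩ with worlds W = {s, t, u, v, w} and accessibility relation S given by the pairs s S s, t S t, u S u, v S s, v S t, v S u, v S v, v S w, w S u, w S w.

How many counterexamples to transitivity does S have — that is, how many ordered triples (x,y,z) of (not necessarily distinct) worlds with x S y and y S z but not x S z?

0

S is transitive; there are no such tuples.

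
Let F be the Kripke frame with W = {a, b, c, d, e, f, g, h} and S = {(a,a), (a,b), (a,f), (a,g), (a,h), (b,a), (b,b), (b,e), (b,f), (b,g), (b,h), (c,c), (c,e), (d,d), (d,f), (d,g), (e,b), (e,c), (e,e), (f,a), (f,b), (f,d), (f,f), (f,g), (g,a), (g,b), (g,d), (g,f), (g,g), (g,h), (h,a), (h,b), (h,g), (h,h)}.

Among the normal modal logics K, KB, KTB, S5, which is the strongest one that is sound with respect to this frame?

Symmetric (axiom B): yes — every pair in S has its reverse in S.
Reflexive (axiom T): yes — every world is S-related to itself.
Euclidean (axiom 5): no — a S f and a S h, but not f S h.
So F validates K, KB, KTB; S5 would additionally require S to be Euclidean. The strongest is KTB.

KTB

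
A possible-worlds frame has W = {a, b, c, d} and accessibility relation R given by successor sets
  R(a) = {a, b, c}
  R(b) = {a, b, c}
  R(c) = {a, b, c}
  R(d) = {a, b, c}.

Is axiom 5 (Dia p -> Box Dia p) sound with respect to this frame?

Axiom 5 corresponds to the accessibility relation being Euclidean.
Euclidean: yes — any two successors of a common world are R-related.

Yes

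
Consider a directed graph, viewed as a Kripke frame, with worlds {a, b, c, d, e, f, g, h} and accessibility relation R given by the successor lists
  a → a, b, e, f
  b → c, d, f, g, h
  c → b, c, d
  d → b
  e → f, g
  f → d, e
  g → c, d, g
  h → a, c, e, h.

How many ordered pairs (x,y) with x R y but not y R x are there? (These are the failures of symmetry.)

14

Enumerating: (a,b), (a,e), (a,f), (b,f), (b,g), (b,h), (c,d), (e,g), (f,d), (g,c), (g,d), (h,a), (h,c), (h,e).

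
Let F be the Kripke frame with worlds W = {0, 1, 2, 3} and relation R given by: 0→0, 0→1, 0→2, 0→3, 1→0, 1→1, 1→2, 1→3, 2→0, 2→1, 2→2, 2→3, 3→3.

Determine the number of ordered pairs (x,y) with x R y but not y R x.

Enumerating: (0,3), (1,3), (2,3).

3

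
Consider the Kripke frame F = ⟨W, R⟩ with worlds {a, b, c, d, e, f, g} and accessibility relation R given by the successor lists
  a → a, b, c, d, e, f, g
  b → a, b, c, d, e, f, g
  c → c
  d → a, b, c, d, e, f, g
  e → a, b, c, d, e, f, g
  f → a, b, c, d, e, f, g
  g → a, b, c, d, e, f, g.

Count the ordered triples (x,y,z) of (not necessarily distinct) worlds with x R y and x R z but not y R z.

Enumerating: (a,c,a), (a,c,b), (a,c,d), (a,c,e), (a,c,f), (a,c,g), (b,c,a), (b,c,b), (b,c,d), (b,c,e), (b,c,f), (b,c,g), … and 24 more.
Total: 36.

36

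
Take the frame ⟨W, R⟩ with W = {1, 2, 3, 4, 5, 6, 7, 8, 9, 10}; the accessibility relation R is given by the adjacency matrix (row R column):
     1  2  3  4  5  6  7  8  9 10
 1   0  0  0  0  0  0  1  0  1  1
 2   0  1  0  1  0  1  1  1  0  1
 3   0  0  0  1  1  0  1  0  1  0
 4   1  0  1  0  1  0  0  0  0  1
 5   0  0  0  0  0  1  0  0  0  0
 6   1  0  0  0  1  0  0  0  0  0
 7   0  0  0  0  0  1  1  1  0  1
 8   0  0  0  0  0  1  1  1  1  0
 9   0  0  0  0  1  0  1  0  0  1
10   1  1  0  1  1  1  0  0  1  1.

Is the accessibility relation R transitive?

Transitive: no — 1 R 10 and 10 R 2, but not 1 R 2.

No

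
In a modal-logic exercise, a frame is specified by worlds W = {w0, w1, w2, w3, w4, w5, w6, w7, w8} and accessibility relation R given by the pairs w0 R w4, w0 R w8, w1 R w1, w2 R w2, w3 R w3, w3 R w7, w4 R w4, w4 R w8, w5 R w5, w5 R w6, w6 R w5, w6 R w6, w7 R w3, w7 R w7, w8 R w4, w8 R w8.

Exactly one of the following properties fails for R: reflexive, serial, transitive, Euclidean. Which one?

Reflexive: no — w0 is not related to itself.
Serial: yes — every world has a successor (e.g. w0 R w4).
Transitive: yes — every two-step R-path is closed by a direct edge.
Euclidean: yes — any two successors of a common world are R-related.
Only reflexive fails.

reflexive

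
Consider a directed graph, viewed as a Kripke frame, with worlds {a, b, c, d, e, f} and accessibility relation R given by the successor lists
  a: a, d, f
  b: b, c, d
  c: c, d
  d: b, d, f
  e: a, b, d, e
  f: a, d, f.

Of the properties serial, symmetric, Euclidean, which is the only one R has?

Serial: yes — every world has a successor (e.g. a R a).
Symmetric: no — a R d but not d R a.
Euclidean: no — b R d and b R c, but not d R c.
Only serial holds.

serial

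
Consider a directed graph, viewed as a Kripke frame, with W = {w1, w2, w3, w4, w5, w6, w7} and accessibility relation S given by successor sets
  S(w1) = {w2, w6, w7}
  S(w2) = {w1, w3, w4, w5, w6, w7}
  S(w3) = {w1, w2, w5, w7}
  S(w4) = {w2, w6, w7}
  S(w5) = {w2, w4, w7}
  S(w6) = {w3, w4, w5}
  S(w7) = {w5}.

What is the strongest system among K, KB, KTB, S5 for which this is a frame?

K

Symmetric (axiom B): no — w1 S w6 but not w6 S w1.
Reflexive (axiom T): no — w1 is not related to itself.
Euclidean (axiom 5): no — w1 S w6 and w1 S w2, but not w6 S w2.
So F validates K; KB would additionally require S to be symmetric. The strongest is K.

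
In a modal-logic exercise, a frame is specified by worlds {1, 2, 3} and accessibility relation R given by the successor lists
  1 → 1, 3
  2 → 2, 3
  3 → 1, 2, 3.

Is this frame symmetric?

Symmetric: yes — every pair in R has its reverse in R.

Yes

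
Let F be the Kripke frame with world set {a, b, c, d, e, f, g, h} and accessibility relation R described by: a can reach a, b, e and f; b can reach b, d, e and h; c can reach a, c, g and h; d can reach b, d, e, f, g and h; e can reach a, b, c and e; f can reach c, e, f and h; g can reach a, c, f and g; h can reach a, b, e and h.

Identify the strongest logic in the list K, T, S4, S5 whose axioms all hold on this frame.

Reflexive (axiom T): yes — every world is R-related to itself.
Transitive (axiom 4): no — a R b and b R d, but not a R d.
Euclidean (axiom 5): no — a R b and a R f, but not b R f.
So F validates K, T; S4 would additionally require R to be transitive. The strongest is T.

T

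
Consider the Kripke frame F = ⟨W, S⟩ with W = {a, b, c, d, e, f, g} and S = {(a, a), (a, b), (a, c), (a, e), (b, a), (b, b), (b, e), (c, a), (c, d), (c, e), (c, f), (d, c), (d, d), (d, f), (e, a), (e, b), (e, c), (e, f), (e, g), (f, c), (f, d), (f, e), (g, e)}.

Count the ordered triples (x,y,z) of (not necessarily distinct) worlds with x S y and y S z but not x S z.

Enumerating: (a,c,d), (a,c,f), (a,e,f), (a,e,g), (b,a,c), (b,e,c), (b,e,f), (b,e,g), (c,a,b), (c,a,c), (c,d,c), (c,e,b), … and 25 more.
Total: 37.

37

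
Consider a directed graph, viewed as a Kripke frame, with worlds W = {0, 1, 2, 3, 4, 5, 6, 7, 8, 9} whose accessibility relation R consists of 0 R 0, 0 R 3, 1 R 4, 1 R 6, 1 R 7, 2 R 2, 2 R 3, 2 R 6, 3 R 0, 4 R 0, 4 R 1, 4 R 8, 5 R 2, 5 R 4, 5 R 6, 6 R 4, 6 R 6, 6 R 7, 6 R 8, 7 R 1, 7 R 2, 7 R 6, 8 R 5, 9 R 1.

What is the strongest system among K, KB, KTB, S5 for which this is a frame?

Symmetric (axiom B): no — 1 R 6 but not 6 R 1.
Reflexive (axiom T): no — 1 is not related to itself.
Euclidean (axiom 5): no — 1 R 4 and 1 R 6, but not 4 R 6.
So F validates K; KB would additionally require R to be symmetric. The strongest is K.

K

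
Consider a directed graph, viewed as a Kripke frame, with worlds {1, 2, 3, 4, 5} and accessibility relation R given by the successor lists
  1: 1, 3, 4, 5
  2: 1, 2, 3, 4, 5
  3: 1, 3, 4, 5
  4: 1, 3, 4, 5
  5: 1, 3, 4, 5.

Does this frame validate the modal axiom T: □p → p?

Axiom T corresponds to the accessibility relation being reflexive.
Reflexive: yes — every world is R-related to itself.

Yes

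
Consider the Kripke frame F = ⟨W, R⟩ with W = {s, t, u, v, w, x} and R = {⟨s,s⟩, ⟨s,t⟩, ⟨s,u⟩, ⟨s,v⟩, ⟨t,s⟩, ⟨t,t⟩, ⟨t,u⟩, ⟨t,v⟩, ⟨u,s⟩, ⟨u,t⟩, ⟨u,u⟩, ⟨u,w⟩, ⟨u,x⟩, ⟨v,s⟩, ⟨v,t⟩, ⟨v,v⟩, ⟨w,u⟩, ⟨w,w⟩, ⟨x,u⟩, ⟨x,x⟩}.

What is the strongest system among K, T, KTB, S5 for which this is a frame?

Reflexive (axiom T): yes — every world is R-related to itself.
Symmetric (axiom B): yes — every pair in R has its reverse in R.
Euclidean (axiom 5): no — s R u and s R v, but not u R v.
So F validates K, T, KTB; S5 would additionally require R to be Euclidean. The strongest is KTB.

KTB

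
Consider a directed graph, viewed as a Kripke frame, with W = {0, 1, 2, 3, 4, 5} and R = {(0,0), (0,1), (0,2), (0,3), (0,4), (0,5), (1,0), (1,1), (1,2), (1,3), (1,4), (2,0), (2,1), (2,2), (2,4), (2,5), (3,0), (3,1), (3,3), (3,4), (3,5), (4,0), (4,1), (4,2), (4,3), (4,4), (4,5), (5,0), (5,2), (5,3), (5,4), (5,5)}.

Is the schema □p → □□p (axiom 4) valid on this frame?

No

The schema 4 characterises exactly the transitive frames.
Transitive: no — 1 R 0 and 0 R 5, but not 1 R 5.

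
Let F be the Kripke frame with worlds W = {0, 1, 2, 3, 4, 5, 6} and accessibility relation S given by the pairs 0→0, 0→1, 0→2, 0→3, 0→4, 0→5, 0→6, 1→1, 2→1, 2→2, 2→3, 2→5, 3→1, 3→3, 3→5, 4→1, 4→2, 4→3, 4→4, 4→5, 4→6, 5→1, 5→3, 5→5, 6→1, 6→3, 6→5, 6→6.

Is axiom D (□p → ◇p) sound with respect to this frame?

By correspondence theory, D is valid on a frame iff S is serial.
Serial: yes — every world has a successor (e.g. 0 S 0).

Yes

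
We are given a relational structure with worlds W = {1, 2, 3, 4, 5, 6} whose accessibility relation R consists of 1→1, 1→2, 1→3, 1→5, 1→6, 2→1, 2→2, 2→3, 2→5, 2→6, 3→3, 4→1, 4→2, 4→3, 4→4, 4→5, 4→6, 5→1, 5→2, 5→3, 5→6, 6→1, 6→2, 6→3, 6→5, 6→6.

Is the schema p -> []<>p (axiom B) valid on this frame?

No

By correspondence theory, B is valid on a frame iff R is symmetric.
Symmetric: no — 1 R 3 but not 3 R 1.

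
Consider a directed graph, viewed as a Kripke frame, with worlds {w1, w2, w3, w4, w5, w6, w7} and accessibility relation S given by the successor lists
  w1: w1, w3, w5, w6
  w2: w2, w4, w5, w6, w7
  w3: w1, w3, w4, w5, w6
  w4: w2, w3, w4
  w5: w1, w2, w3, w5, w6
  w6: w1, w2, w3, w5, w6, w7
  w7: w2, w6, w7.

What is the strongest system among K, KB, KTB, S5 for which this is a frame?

Symmetric (axiom B): yes — every pair in S has its reverse in S.
Reflexive (axiom T): yes — every world is S-related to itself.
Euclidean (axiom 5): no — w2 S w4 and w2 S w5, but not w4 S w5.
So F validates K, KB, KTB; S5 would additionally require S to be Euclidean. The strongest is KTB.

KTB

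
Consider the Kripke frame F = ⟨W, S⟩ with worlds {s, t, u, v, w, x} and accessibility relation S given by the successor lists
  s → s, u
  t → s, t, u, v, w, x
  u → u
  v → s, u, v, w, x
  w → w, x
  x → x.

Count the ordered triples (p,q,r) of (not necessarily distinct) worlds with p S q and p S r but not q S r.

Enumerating: (s,u,s), (t,s,t), (t,s,v), (t,s,w), (t,s,x), (t,u,s), (t,u,t), (t,u,v), (t,u,w), (t,u,x), (t,v,t), (t,w,s), … and 23 more.
Total: 35.

35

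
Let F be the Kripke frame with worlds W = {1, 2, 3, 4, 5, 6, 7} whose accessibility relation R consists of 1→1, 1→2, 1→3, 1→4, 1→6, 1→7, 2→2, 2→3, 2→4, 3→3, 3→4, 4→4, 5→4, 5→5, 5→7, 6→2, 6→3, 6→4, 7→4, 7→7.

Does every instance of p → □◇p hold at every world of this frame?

By correspondence theory, B is valid on a frame iff R is symmetric.
Symmetric: no — 1 R 2 but not 2 R 1.

No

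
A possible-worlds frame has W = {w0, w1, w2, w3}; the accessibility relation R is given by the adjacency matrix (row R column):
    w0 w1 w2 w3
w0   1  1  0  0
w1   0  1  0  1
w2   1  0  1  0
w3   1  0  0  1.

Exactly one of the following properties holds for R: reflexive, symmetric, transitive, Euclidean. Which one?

Reflexive: yes — every world is R-related to itself.
Symmetric: no — w0 R w1 but not w1 R w0.
Transitive: no — w0 R w1 and w1 R w3, but not w0 R w3.
Euclidean: no — w0 R w1 and w0 R w0, but not w1 R w0.
Only reflexive holds.

reflexive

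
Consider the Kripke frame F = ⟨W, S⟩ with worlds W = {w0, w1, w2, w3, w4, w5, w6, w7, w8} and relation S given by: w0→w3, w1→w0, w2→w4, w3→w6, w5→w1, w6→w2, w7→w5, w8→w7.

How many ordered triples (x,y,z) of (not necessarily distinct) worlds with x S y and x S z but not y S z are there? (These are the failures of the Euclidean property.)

8

Enumerating: (w0,w3,w3), (w1,w0,w0), (w2,w4,w4), (w3,w6,w6), (w5,w1,w1), (w6,w2,w2), (w7,w5,w5), (w8,w7,w7).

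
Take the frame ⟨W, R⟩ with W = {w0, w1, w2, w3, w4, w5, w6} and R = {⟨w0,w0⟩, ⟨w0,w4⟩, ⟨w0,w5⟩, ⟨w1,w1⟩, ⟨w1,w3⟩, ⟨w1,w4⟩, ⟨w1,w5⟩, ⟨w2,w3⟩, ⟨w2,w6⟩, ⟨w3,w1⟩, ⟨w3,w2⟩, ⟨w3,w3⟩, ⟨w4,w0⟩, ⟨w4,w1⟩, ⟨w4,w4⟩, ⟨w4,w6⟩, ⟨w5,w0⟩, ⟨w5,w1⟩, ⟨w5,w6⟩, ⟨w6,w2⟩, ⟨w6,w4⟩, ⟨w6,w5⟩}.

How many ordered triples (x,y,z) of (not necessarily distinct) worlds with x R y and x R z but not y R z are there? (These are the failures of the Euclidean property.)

38

Enumerating: (w0,w4,w5), (w0,w5,w4), (w0,w5,w5), (w1,w3,w4), (w1,w3,w5), (w1,w4,w3), (w1,w4,w5), (w1,w5,w3), (w1,w5,w4), (w1,w5,w5), (w2,w3,w6), (w2,w6,w3), … and 26 more.
Total: 38.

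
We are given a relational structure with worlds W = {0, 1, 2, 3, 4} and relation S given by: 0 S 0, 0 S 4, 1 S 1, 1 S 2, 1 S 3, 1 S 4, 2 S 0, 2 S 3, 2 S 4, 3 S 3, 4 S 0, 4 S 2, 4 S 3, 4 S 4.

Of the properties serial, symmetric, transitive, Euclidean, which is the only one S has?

serial

Serial: yes — every world has a successor (e.g. 0 S 0).
Symmetric: no — 1 S 2 but not 2 S 1.
Transitive: no — 0 S 4 and 4 S 2, but not 0 S 2.
Euclidean: no — 1 S 3 and 1 S 2, but not 3 S 2.
Only serial holds.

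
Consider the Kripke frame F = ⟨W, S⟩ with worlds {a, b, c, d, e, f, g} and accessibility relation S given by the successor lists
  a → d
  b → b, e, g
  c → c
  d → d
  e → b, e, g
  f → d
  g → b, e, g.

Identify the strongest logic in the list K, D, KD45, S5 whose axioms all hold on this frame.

Serial (axiom D): yes — every world has a successor (e.g. a S d).
Euclidean (axiom 5): yes — any two successors of a common world are S-related.
Transitive (axiom 4): yes — every two-step S-path is closed by a direct edge.
Reflexive (axiom T): no — a is not related to itself.
So F validates K, D, KD45; S5 would additionally require S to be reflexive. The strongest is KD45.

KD45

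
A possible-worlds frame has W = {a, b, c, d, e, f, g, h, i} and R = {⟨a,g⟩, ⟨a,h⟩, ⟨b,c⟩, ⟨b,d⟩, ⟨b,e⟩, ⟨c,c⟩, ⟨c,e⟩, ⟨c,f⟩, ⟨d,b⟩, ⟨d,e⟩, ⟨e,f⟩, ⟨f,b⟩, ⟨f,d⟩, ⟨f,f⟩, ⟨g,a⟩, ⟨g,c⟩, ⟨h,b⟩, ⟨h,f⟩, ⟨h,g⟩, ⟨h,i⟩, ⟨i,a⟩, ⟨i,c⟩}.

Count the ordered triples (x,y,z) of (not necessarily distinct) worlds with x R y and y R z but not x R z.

34

Enumerating: (a,g,a), (a,g,c), (a,h,b), (a,h,f), (a,h,i), (b,c,f), (b,d,b), (b,e,f), (c,f,b), (c,f,d), (d,b,c), (d,b,d), … and 22 more.
Total: 34.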